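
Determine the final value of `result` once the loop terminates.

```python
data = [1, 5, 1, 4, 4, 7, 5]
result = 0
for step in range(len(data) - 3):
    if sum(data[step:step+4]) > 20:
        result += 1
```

Let's trace through this code step by step.

Initialize: data = [1, 5, 1, 4, 4, 7, 5]
Initialize: result = 0
Entering loop: for step in range(len(data) - 3):
After iteration 1: step = 0, result = 0
After iteration 2: step = 1, result = 0
After iteration 3: step = 2, result = 0
After iteration 4: step = 3, result = 0
Loop ends.

Final answer: 0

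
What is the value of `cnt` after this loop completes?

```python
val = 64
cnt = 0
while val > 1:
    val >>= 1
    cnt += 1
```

Let's trace through this code step by step.

Initialize: val = 64
Initialize: cnt = 0
Entering loop: while val > 1:
After iteration 1: val = 32, cnt = 1
After iteration 2: val = 16, cnt = 2
After iteration 3: val = 8, cnt = 3
After iteration 4: val = 4, cnt = 4
After iteration 5: val = 2, cnt = 5
After iteration 6: val = 1, cnt = 6
Loop ends.

Final answer: 6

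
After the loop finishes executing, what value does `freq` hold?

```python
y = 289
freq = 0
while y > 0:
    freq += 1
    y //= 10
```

Let's trace through this code step by step.

Initialize: y = 289
Initialize: freq = 0
Entering loop: while y > 0:
After iteration 1: y = 28, freq = 1
After iteration 2: y = 2, freq = 2
After iteration 3: y = 0, freq = 3
Loop ends.

Final answer: 3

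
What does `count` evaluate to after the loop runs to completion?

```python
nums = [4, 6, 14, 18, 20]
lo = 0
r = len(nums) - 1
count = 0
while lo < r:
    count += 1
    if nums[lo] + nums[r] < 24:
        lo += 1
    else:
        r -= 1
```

Let's trace through this code step by step.

Initialize: nums = [4, 6, 14, 18, 20]
Initialize: lo = 0
Initialize: r = 4
Initialize: count = 0
Entering loop: while lo < r:
After iteration 1: lo = 0, r = 3, count = 1
After iteration 2: lo = 1, r = 3, count = 2
After iteration 3: lo = 1, r = 2, count = 3
After iteration 4: lo = 2, r = 2, count = 4
Loop ends.

Final answer: 4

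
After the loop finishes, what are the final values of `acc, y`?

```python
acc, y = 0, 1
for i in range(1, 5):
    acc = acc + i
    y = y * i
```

Let's trace through this code step by step.

Initialize: acc = 0
Initialize: y = 1
Entering loop: for i in range(1, 5):
After iteration 1: i = 1, acc = 1, y = 1
After iteration 2: i = 2, acc = 3, y = 2
After iteration 3: i = 3, acc = 6, y = 6
After iteration 4: i = 4, acc = 10, y = 24
Loop ends.

Final answer: 10, 24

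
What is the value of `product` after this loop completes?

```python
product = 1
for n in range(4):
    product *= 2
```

Let's trace through this code step by step.

Initialize: product = 1
Entering loop: for n in range(4):
After iteration 1: n = 0, product = 2
After iteration 2: n = 1, product = 4
After iteration 3: n = 2, product = 8
After iteration 4: n = 3, product = 16
Loop ends.

Final answer: 16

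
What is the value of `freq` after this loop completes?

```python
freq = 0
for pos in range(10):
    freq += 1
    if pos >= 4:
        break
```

Let's trace through this code step by step.

Initialize: freq = 0
Entering loop: for pos in range(10):
After iteration 1: pos = 0, freq = 1
After iteration 2: pos = 1, freq = 2
After iteration 3: pos = 2, freq = 3
After iteration 4: pos = 3, freq = 4
After iteration 5: pos = 4, freq = 5
Loop ends.

Final answer: 5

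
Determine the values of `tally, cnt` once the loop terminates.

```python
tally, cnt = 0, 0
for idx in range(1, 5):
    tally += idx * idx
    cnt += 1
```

Let's trace through this code step by step.

Initialize: tally = 0
Initialize: cnt = 0
Entering loop: for idx in range(1, 5):
After iteration 1: idx = 1, tally = 1, cnt = 1
After iteration 2: idx = 2, tally = 5, cnt = 2
After iteration 3: idx = 3, tally = 14, cnt = 3
After iteration 4: idx = 4, tally = 30, cnt = 4
Loop ends.

Final answer: 30, 4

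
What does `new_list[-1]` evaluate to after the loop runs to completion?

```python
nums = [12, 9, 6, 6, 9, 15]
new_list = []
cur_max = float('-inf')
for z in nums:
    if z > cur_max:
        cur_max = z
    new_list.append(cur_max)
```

Let's trace through this code step by step.

Initialize: nums = [12, 9, 6, 6, 9, 15]
Initialize: new_list = []
Initialize: cur_max = -inf
Entering loop: for z in nums:
After iteration 1: z = 12, new_list = [12], cur_max = 12
After iteration 2: z = 9, new_list = [12, 12], cur_max = 12
After iteration 3: z = 6, new_list = [12, 12, 12], cur_max = 12
After iteration 4: z = 6, new_list = [12, 12, 12, 12], cur_max = 12
After iteration 5: z = 9, new_list = [12, 12, 12, 12, 12], cur_max = 12
After iteration 6: z = 15, new_list = [12, 12, 12, 12, 12, 15], cur_max = 15
Loop ends.
new_list[-1] = 15

Final answer: 15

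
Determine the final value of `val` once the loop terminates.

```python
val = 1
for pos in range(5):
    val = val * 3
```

Let's trace through this code step by step.

Initialize: val = 1
Entering loop: for pos in range(5):
After iteration 1: pos = 0, val = 3
After iteration 2: pos = 1, val = 9
After iteration 3: pos = 2, val = 27
After iteration 4: pos = 3, val = 81
After iteration 5: pos = 4, val = 243
Loop ends.

Final answer: 243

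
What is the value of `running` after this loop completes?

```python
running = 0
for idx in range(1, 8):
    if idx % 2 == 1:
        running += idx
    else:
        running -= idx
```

Let's trace through this code step by step.

Initialize: running = 0
Entering loop: for idx in range(1, 8):
After iteration 1: idx = 1, running = 1
After iteration 2: idx = 2, running = -1
After iteration 3: idx = 3, running = 2
After iteration 4: idx = 4, running = -2
After iteration 5: idx = 5, running = 3
After iteration 6: idx = 6, running = -3
After iteration 7: idx = 7, running = 4
Loop ends.

Final answer: 4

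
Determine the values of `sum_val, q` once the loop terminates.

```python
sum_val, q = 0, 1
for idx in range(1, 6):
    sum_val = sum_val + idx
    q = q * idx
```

Let's trace through this code step by step.

Initialize: sum_val = 0
Initialize: q = 1
Entering loop: for idx in range(1, 6):
After iteration 1: idx = 1, sum_val = 1, q = 1
After iteration 2: idx = 2, sum_val = 3, q = 2
After iteration 3: idx = 3, sum_val = 6, q = 6
After iteration 4: idx = 4, sum_val = 10, q = 24
After iteration 5: idx = 5, sum_val = 15, q = 120
Loop ends.

Final answer: 15, 120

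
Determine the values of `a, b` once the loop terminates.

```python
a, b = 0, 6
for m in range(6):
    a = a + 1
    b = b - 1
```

Let's trace through this code step by step.

Initialize: a = 0
Initialize: b = 6
Entering loop: for m in range(6):
After iteration 1: m = 0, a = 1, b = 5
After iteration 2: m = 1, a = 2, b = 4
After iteration 3: m = 2, a = 3, b = 3
After iteration 4: m = 3, a = 4, b = 2
After iteration 5: m = 4, a = 5, b = 1
After iteration 6: m = 5, a = 6, b = 0
Loop ends.

Final answer: 6, 0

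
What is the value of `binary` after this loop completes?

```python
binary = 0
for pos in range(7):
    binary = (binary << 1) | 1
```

Let's trace through this code step by step.

Initialize: binary = 0
Entering loop: for pos in range(7):
After iteration 1: pos = 0, binary = 1
After iteration 2: pos = 1, binary = 3
After iteration 3: pos = 2, binary = 7
After iteration 4: pos = 3, binary = 15
After iteration 5: pos = 4, binary = 31
After iteration 6: pos = 5, binary = 63
After iteration 7: pos = 6, binary = 127
Loop ends.

Final answer: 127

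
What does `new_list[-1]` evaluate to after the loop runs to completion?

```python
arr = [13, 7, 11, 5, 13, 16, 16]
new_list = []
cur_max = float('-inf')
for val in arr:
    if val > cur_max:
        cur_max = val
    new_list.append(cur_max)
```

Let's trace through this code step by step.

Initialize: arr = [13, 7, 11, 5, 13, 16, 16]
Initialize: new_list = []
Initialize: cur_max = -inf
Entering loop: for val in arr:
After iteration 1: val = 13, new_list = [13], cur_max = 13
After iteration 2: val = 7, new_list = [13, 13], cur_max = 13
After iteration 3: val = 11, new_list = [13, 13, 13], cur_max = 13
After iteration 4: val = 5, new_list = [13, 13, 13, 13], cur_max = 13
After iteration 5: val = 13, new_list = [13, 13, 13, 13, 13], cur_max = 13
After iteration 6: val = 16, new_list = [13, 13, 13, 13, 13, 16], cur_max = 16
After iteration 7: val = 16, new_list = [13, 13, 13, 13, 13, 16, 16], cur_max = 16
Loop ends.
new_list[-1] = 16

Final answer: 16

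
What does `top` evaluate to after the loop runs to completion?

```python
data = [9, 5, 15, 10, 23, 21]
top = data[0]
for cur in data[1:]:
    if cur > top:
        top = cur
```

Let's trace through this code step by step.

Initialize: data = [9, 5, 15, 10, 23, 21]
Initialize: top = 9
Entering loop: for cur in data[1:]:
After iteration 1: cur = 5, top = 9
After iteration 2: cur = 15, top = 15
After iteration 3: cur = 10, top = 15
After iteration 4: cur = 23, top = 23
After iteration 5: cur = 21, top = 23
Loop ends.

Final answer: 23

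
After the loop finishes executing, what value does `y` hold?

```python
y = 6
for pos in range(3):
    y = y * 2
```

Let's trace through this code step by step.

Initialize: y = 6
Entering loop: for pos in range(3):
After iteration 1: pos = 0, y = 12
After iteration 2: pos = 1, y = 24
After iteration 3: pos = 2, y = 48
Loop ends.

Final answer: 48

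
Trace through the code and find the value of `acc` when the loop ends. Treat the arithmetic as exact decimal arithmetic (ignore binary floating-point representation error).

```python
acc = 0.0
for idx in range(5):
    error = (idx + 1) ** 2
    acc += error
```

Let's trace through this code step by step.

Initialize: acc = 0.0
Entering loop: for idx in range(5):
After iteration 1: idx = 0, acc = 1.0, error = 1
After iteration 2: idx = 1, acc = 5.0, error = 4
After iteration 3: idx = 2, acc = 14.0, error = 9
After iteration 4: idx = 3, acc = 30.0, error = 16
After iteration 5: idx = 4, acc = 55.0, error = 25
Loop ends.

Final answer: 55.0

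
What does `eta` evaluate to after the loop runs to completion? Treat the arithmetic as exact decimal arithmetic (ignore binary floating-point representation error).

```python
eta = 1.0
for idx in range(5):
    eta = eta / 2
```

Let's trace through this code step by step.

Initialize: eta = 1.0
Entering loop: for idx in range(5):
After iteration 1: idx = 0, eta = 0.5
After iteration 2: idx = 1, eta = 0.25
After iteration 3: idx = 2, eta = 0.125
After iteration 4: idx = 3, eta = 0.0625
After iteration 5: idx = 4, eta = 0.03125
Loop ends.

Final answer: 0.03125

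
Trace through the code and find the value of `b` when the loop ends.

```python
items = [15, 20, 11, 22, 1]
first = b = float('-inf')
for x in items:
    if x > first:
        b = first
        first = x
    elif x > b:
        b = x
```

Let's trace through this code step by step.

Initialize: items = [15, 20, 11, 22, 1]
Initialize: first = -inf
Initialize: b = -inf
Entering loop: for x in items:
After iteration 1: x = 15, first = 15, b = -inf
After iteration 2: x = 20, first = 20, b = 15
After iteration 3: x = 11, first = 20, b = 15
After iteration 4: x = 22, first = 22, b = 20
After iteration 5: x = 1, first = 22, b = 20
Loop ends.

Final answer: 20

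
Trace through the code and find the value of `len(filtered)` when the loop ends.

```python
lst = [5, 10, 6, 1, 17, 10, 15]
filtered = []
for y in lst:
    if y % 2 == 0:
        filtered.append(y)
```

Let's trace through this code step by step.

Initialize: lst = [5, 10, 6, 1, 17, 10, 15]
Initialize: filtered = []
Entering loop: for y in lst:
After iteration 1: y = 5, filtered = []
After iteration 2: y = 10, filtered = [10]
After iteration 3: y = 6, filtered = [10, 6]
After iteration 4: y = 1, filtered = [10, 6]
After iteration 5: y = 17, filtered = [10, 6]
After iteration 6: y = 10, filtered = [10, 6, 10]
After iteration 7: y = 15, filtered = [10, 6, 10]
Loop ends.
len(filtered) = 3

Final answer: 3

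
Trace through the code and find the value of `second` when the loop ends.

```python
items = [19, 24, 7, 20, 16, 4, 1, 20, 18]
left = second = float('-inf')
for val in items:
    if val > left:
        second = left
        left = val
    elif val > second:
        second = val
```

Let's trace through this code step by step.

Initialize: items = [19, 24, 7, 20, 16, 4, 1, 20, 18]
Initialize: left = -inf
Initialize: second = -inf
Entering loop: for val in items:
After iteration 1: val = 19, left = 19, second = -inf
After iteration 2: val = 24, left = 24, second = 19
After iteration 3: val = 7, left = 24, second = 19
After iteration 4: val = 20, left = 24, second = 20
After iteration 5: val = 16, left = 24, second = 20
After iteration 6: val = 4, left = 24, second = 20
After iteration 7: val = 1, left = 24, second = 20
After iteration 8: val = 20, left = 24, second = 20
After iteration 9: val = 18, left = 24, second = 20
Loop ends.

Final answer: 20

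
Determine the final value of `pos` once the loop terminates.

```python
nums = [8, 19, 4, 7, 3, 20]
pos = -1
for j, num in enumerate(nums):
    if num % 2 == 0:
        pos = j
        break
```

Let's trace through this code step by step.

Initialize: nums = [8, 19, 4, 7, 3, 20]
Initialize: pos = -1
Entering loop: for j, num in enumerate(nums):
After iteration 1: j = 0, num = 8, pos = 0
Loop ends.

Final answer: 0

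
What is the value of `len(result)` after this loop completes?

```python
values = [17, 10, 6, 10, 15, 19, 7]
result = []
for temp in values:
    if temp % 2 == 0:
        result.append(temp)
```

Let's trace through this code step by step.

Initialize: values = [17, 10, 6, 10, 15, 19, 7]
Initialize: result = []
Entering loop: for temp in values:
After iteration 1: temp = 17, result = []
After iteration 2: temp = 10, result = [10]
After iteration 3: temp = 6, result = [10, 6]
After iteration 4: temp = 10, result = [10, 6, 10]
After iteration 5: temp = 15, result = [10, 6, 10]
After iteration 6: temp = 19, result = [10, 6, 10]
After iteration 7: temp = 7, result = [10, 6, 10]
Loop ends.
len(result) = 3

Final answer: 3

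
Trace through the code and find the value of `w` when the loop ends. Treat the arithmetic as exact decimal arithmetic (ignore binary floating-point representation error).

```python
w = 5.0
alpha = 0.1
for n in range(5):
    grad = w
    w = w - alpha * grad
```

Let's trace through this code step by step.

Initialize: w = 5.0
Initialize: alpha = 0.1
Entering loop: for n in range(5):
After iteration 1: n = 0, w = 4.5, grad = 5.0
After iteration 2: n = 1, w = 4.05, grad = 4.5
After iteration 3: n = 2, w = 3.645, grad = 4.05
After iteration 4: n = 3, w = 3.2805, grad = 3.645
After iteration 5: n = 4, w = 2.95245, grad = 3.2805
Loop ends.

Final answer: 2.95245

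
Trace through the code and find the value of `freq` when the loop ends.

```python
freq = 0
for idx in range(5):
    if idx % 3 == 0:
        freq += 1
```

Let's trace through this code step by step.

Initialize: freq = 0
Entering loop: for idx in range(5):
After iteration 1: idx = 0, freq = 1
After iteration 2: idx = 1, freq = 1
After iteration 3: idx = 2, freq = 1
After iteration 4: idx = 3, freq = 2
After iteration 5: idx = 4, freq = 2
Loop ends.

Final answer: 2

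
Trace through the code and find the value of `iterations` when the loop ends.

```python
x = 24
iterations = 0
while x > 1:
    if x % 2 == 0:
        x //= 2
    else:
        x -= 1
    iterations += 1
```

Let's trace through this code step by step.

Initialize: x = 24
Initialize: iterations = 0
Entering loop: while x > 1:
After iteration 1: x = 12, iterations = 1
After iteration 2: x = 6, iterations = 2
After iteration 3: x = 3, iterations = 3
After iteration 4: x = 2, iterations = 4
After iteration 5: x = 1, iterations = 5
Loop ends.

Final answer: 5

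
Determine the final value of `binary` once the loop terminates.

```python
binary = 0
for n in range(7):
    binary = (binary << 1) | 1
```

Let's trace through this code step by step.

Initialize: binary = 0
Entering loop: for n in range(7):
After iteration 1: n = 0, binary = 1
After iteration 2: n = 1, binary = 3
After iteration 3: n = 2, binary = 7
After iteration 4: n = 3, binary = 15
After iteration 5: n = 4, binary = 31
After iteration 6: n = 5, binary = 63
After iteration 7: n = 6, binary = 127
Loop ends.

Final answer: 127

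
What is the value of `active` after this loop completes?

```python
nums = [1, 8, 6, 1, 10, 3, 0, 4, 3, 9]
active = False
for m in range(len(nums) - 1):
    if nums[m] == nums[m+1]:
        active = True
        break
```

Let's trace through this code step by step.

Initialize: nums = [1, 8, 6, 1, 10, 3, 0, 4, 3, 9]
Initialize: active = False
Entering loop: for m in range(len(nums) - 1):
After iteration 1: m = 0, active = False
After iteration 2: m = 1, active = False
After iteration 3: m = 2, active = False
After iteration 4: m = 3, active = False
After iteration 5: m = 4, active = False
After iteration 6: m = 5, active = False
After iteration 7: m = 6, active = False
After iteration 8: m = 7, active = False
After iteration 9: m = 8, active = False
Loop ends.

Final answer: False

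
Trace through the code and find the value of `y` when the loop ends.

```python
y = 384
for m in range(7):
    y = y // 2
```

Let's trace through this code step by step.

Initialize: y = 384
Entering loop: for m in range(7):
After iteration 1: m = 0, y = 192
After iteration 2: m = 1, y = 96
After iteration 3: m = 2, y = 48
After iteration 4: m = 3, y = 24
After iteration 5: m = 4, y = 12
After iteration 6: m = 5, y = 6
After iteration 7: m = 6, y = 3
Loop ends.

Final answer: 3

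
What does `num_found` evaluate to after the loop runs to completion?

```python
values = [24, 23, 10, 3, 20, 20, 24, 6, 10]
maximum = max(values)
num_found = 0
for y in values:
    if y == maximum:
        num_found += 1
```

Let's trace through this code step by step.

Initialize: values = [24, 23, 10, 3, 20, 20, 24, 6, 10]
Initialize: maximum = 24
Initialize: num_found = 0
Entering loop: for y in values:
After iteration 1: y = 24, num_found = 1
After iteration 2: y = 23, num_found = 1
After iteration 3: y = 10, num_found = 1
After iteration 4: y = 3, num_found = 1
After iteration 5: y = 20, num_found = 1
After iteration 6: y = 20, num_found = 1
After iteration 7: y = 24, num_found = 2
After iteration 8: y = 6, num_found = 2
After iteration 9: y = 10, num_found = 2
Loop ends.

Final answer: 2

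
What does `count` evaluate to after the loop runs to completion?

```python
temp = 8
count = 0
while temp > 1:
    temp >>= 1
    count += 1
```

Let's trace through this code step by step.

Initialize: temp = 8
Initialize: count = 0
Entering loop: while temp > 1:
After iteration 1: temp = 4, count = 1
After iteration 2: temp = 2, count = 2
After iteration 3: temp = 1, count = 3
Loop ends.

Final answer: 3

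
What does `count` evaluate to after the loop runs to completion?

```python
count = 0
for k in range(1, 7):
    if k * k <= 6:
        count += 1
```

Let's trace through this code step by step.

Initialize: count = 0
Entering loop: for k in range(1, 7):
After iteration 1: k = 1, count = 1
After iteration 2: k = 2, count = 2
After iteration 3: k = 3, count = 2
After iteration 4: k = 4, count = 2
After iteration 5: k = 5, count = 2
After iteration 6: k = 6, count = 2
Loop ends.

Final answer: 2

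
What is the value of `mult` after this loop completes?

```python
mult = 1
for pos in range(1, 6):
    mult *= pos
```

Let's trace through this code step by step.

Initialize: mult = 1
Entering loop: for pos in range(1, 6):
After iteration 1: pos = 1, mult = 1
After iteration 2: pos = 2, mult = 2
After iteration 3: pos = 3, mult = 6
After iteration 4: pos = 4, mult = 24
After iteration 5: pos = 5, mult = 120
Loop ends.

Final answer: 120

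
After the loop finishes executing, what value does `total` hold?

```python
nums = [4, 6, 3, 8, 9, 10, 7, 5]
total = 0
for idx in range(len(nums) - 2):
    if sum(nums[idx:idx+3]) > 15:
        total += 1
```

Let's trace through this code step by step.

Initialize: nums = [4, 6, 3, 8, 9, 10, 7, 5]
Initialize: total = 0
Entering loop: for idx in range(len(nums) - 2):
After iteration 1: idx = 0, total = 0
After iteration 2: idx = 1, total = 1
After iteration 3: idx = 2, total = 2
After iteration 4: idx = 3, total = 3
After iteration 5: idx = 4, total = 4
After iteration 6: idx = 5, total = 5
Loop ends.

Final answer: 5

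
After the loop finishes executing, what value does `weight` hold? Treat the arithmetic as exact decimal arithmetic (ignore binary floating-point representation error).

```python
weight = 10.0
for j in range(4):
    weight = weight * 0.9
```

Let's trace through this code step by step.

Initialize: weight = 10.0
Entering loop: for j in range(4):
After iteration 1: j = 0, weight = 9.0
After iteration 2: j = 1, weight = 8.1
After iteration 3: j = 2, weight = 7.29
After iteration 4: j = 3, weight = 6.561
Loop ends.

Final answer: 6.561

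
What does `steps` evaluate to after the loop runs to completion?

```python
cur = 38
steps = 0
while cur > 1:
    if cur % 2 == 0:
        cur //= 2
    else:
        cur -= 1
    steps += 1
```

Let's trace through this code step by step.

Initialize: cur = 38
Initialize: steps = 0
Entering loop: while cur > 1:
After iteration 1: cur = 19, steps = 1
After iteration 2: cur = 18, steps = 2
After iteration 3: cur = 9, steps = 3
After iteration 4: cur = 8, steps = 4
After iteration 5: cur = 4, steps = 5
After iteration 6: cur = 2, steps = 6
After iteration 7: cur = 1, steps = 7
Loop ends.

Final answer: 7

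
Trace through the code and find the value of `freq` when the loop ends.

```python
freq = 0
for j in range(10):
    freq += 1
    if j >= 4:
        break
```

Let's trace through this code step by step.

Initialize: freq = 0
Entering loop: for j in range(10):
After iteration 1: j = 0, freq = 1
After iteration 2: j = 1, freq = 2
After iteration 3: j = 2, freq = 3
After iteration 4: j = 3, freq = 4
After iteration 5: j = 4, freq = 5
Loop ends.

Final answer: 5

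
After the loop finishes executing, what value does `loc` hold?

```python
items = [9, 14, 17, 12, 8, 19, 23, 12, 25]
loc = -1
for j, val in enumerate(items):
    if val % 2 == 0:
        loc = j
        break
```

Let's trace through this code step by step.

Initialize: items = [9, 14, 17, 12, 8, 19, 23, 12, 25]
Initialize: loc = -1
Entering loop: for j, val in enumerate(items):
After iteration 1: j = 0, val = 9, loc = -1
After iteration 2: j = 1, val = 14, loc = 1
Loop ends.

Final answer: 1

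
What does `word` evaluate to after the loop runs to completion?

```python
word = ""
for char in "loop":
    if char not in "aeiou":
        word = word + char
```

Let's trace through this code step by step.

Initialize: word = ''
Entering loop: for char in "loop":
After iteration 1: char = 'l', word = 'l'
After iteration 2: char = 'o', word = 'l'
After iteration 3: char = 'o', word = 'l'
After iteration 4: char = 'p', word = 'lp'
Loop ends.

Final answer: 'lp'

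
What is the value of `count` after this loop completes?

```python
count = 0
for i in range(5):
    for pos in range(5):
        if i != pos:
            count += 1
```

Let's trace through this code step by step.

Initialize: count = 0
Entering loop: for i in range(5):
After iteration 1: i = 0, count = 4
After iteration 2: i = 1, count = 8
After iteration 3: i = 2, count = 12
After iteration 4: i = 3, count = 16
After iteration 5: i = 4, count = 20
Loop ends.

Final answer: 20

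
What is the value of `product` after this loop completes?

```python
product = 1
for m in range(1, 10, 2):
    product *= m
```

Let's trace through this code step by step.

Initialize: product = 1
Entering loop: for m in range(1, 10, 2):
After iteration 1: m = 1, product = 1
After iteration 2: m = 3, product = 3
After iteration 3: m = 5, product = 15
After iteration 4: m = 7, product = 105
After iteration 5: m = 9, product = 945
Loop ends.

Final answer: 945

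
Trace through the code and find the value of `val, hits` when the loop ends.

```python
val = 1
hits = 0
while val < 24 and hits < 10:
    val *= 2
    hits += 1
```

Let's trace through this code step by step.

Initialize: val = 1
Initialize: hits = 0
Entering loop: while val < 24 and hits < 10:
After iteration 1: val = 2, hits = 1
After iteration 2: val = 4, hits = 2
After iteration 3: val = 8, hits = 3
After iteration 4: val = 16, hits = 4
After iteration 5: val = 32, hits = 5
Loop ends.

Final answer: 32, 5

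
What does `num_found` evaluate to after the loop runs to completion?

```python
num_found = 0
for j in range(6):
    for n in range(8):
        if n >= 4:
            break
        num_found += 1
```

Let's trace through this code step by step.

Initialize: num_found = 0
Entering loop: for j in range(6):
After iteration 1: j = 0, num_found = 4
After iteration 2: j = 1, num_found = 8
After iteration 3: j = 2, num_found = 12
After iteration 4: j = 3, num_found = 16
After iteration 5: j = 4, num_found = 20
After iteration 6: j = 5, num_found = 24
Loop ends.

Final answer: 24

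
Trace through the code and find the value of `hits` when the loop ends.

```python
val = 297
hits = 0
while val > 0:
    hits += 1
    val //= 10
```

Let's trace through this code step by step.

Initialize: val = 297
Initialize: hits = 0
Entering loop: while val > 0:
After iteration 1: val = 29, hits = 1
After iteration 2: val = 2, hits = 2
After iteration 3: val = 0, hits = 3
Loop ends.

Final answer: 3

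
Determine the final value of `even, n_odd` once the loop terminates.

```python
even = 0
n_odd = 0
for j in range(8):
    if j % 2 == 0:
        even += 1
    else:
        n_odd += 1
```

Let's trace through this code step by step.

Initialize: even = 0
Initialize: n_odd = 0
Entering loop: for j in range(8):
After iteration 1: j = 0, even = 1, n_odd = 0
After iteration 2: j = 1, even = 1, n_odd = 1
After iteration 3: j = 2, even = 2, n_odd = 1
After iteration 4: j = 3, even = 2, n_odd = 2
After iteration 5: j = 4, even = 3, n_odd = 2
After iteration 6: j = 5, even = 3, n_odd = 3
After iteration 7: j = 6, even = 4, n_odd = 3
After iteration 8: j = 7, even = 4, n_odd = 4
Loop ends.

Final answer: 4, 4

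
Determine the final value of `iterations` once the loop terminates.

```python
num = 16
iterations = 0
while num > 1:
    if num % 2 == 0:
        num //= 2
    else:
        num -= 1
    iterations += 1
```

Let's trace through this code step by step.

Initialize: num = 16
Initialize: iterations = 0
Entering loop: while num > 1:
After iteration 1: num = 8, iterations = 1
After iteration 2: num = 4, iterations = 2
After iteration 3: num = 2, iterations = 3
After iteration 4: num = 1, iterations = 4
Loop ends.

Final answer: 4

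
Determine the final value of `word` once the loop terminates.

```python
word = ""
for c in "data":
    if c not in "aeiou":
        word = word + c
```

Let's trace through this code step by step.

Initialize: word = ''
Entering loop: for c in "data":
After iteration 1: c = 'd', word = 'd'
After iteration 2: c = 'a', word = 'd'
After iteration 3: c = 't', word = 'dt'
After iteration 4: c = 'a', word = 'dt'
Loop ends.

Final answer: 'dt'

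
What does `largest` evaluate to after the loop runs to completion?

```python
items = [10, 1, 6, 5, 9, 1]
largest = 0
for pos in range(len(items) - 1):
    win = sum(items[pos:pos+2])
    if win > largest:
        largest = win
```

Let's trace through this code step by step.

Initialize: items = [10, 1, 6, 5, 9, 1]
Initialize: largest = 0
Entering loop: for pos in range(len(items) - 1):
After iteration 1: pos = 0, largest = 11, win = 11
After iteration 2: pos = 1, largest = 11, win = 7
After iteration 3: pos = 2, largest = 11, win = 11
After iteration 4: pos = 3, largest = 14, win = 14
After iteration 5: pos = 4, largest = 14, win = 10
Loop ends.

Final answer: 14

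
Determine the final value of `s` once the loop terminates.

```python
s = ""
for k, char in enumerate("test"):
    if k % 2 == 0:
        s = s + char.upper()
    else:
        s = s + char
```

Let's trace through this code step by step.

Initialize: s = ''
Entering loop: for k, char in enumerate("test"):
After iteration 1: k = 0, char = 't', s = 'T'
After iteration 2: k = 1, char = 'e', s = 'Te'
After iteration 3: k = 2, char = 's', s = 'TeS'
After iteration 4: k = 3, char = 't', s = 'TeSt'
Loop ends.

Final answer: 'TeSt'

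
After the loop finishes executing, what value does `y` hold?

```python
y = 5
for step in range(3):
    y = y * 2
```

Let's trace through this code step by step.

Initialize: y = 5
Entering loop: for step in range(3):
After iteration 1: step = 0, y = 10
After iteration 2: step = 1, y = 20
After iteration 3: step = 2, y = 40
Loop ends.

Final answer: 40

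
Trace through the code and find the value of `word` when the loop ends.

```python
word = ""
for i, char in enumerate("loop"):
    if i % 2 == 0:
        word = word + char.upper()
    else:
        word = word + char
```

Let's trace through this code step by step.

Initialize: word = ''
Entering loop: for i, char in enumerate("loop"):
After iteration 1: i = 0, char = 'l', word = 'L'
After iteration 2: i = 1, char = 'o', word = 'Lo'
After iteration 3: i = 2, char = 'o', word = 'LoO'
After iteration 4: i = 3, char = 'p', word = 'LoOp'
Loop ends.

Final answer: 'LoOp'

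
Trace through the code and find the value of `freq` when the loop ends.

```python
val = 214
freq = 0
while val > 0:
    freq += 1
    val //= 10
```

Let's trace through this code step by step.

Initialize: val = 214
Initialize: freq = 0
Entering loop: while val > 0:
After iteration 1: val = 21, freq = 1
After iteration 2: val = 2, freq = 2
After iteration 3: val = 0, freq = 3
Loop ends.

Final answer: 3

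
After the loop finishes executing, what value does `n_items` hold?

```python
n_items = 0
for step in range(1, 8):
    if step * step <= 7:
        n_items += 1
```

Let's trace through this code step by step.

Initialize: n_items = 0
Entering loop: for step in range(1, 8):
After iteration 1: step = 1, n_items = 1
After iteration 2: step = 2, n_items = 2
After iteration 3: step = 3, n_items = 2
After iteration 4: step = 4, n_items = 2
After iteration 5: step = 5, n_items = 2
After iteration 6: step = 6, n_items = 2
After iteration 7: step = 7, n_items = 2
Loop ends.

Final answer: 2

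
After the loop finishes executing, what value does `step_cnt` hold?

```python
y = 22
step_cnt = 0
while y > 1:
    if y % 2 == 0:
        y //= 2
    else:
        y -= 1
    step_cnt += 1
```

Let's trace through this code step by step.

Initialize: y = 22
Initialize: step_cnt = 0
Entering loop: while y > 1:
After iteration 1: y = 11, step_cnt = 1
After iteration 2: y = 10, step_cnt = 2
After iteration 3: y = 5, step_cnt = 3
After iteration 4: y = 4, step_cnt = 4
After iteration 5: y = 2, step_cnt = 5
After iteration 6: y = 1, step_cnt = 6
Loop ends.

Final answer: 6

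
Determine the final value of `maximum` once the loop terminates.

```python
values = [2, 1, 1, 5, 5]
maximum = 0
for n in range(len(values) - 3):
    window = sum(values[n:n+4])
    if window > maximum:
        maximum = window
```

Let's trace through this code step by step.

Initialize: values = [2, 1, 1, 5, 5]
Initialize: maximum = 0
Entering loop: for n in range(len(values) - 3):
After iteration 1: n = 0, maximum = 9, window = 9
After iteration 2: n = 1, maximum = 12, window = 12
Loop ends.

Final answer: 12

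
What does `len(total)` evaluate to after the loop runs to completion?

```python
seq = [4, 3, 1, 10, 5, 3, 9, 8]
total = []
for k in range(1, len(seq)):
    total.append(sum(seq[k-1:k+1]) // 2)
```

Let's trace through this code step by step.

Initialize: seq = [4, 3, 1, 10, 5, 3, 9, 8]
Initialize: total = []
Entering loop: for k in range(1, len(seq)):
After iteration 1: k = 1, total = [3]
After iteration 2: k = 2, total = [3, 2]
After iteration 3: k = 3, total = [3, 2, 5]
After iteration 4: k = 4, total = [3, 2, 5, 7]
After iteration 5: k = 5, total = [3, 2, 5, 7, 4]
After iteration 6: k = 6, total = [3, 2, 5, 7, 4, 6]
After iteration 7: k = 7, total = [3, 2, 5, 7, 4, 6, 8]
Loop ends.
len(total) = 7

Final answer: 7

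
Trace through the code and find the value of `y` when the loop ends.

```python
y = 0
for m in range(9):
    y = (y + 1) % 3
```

Let's trace through this code step by step.

Initialize: y = 0
Entering loop: for m in range(9):
After iteration 1: m = 0, y = 1
After iteration 2: m = 1, y = 2
After iteration 3: m = 2, y = 0
After iteration 4: m = 3, y = 1
After iteration 5: m = 4, y = 2
After iteration 6: m = 5, y = 0
After iteration 7: m = 6, y = 1
After iteration 8: m = 7, y = 2
After iteration 9: m = 8, y = 0
Loop ends.

Final answer: 0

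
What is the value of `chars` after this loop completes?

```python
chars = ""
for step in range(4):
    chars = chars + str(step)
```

Let's trace through this code step by step.

Initialize: chars = ''
Entering loop: for step in range(4):
After iteration 1: step = 0, chars = '0'
After iteration 2: step = 1, chars = '01'
After iteration 3: step = 2, chars = '012'
After iteration 4: step = 3, chars = '0123'
Loop ends.

Final answer: '0123'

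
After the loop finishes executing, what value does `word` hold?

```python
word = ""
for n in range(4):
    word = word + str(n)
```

Let's trace through this code step by step.

Initialize: word = ''
Entering loop: for n in range(4):
After iteration 1: n = 0, word = '0'
After iteration 2: n = 1, word = '01'
After iteration 3: n = 2, word = '012'
After iteration 4: n = 3, word = '0123'
Loop ends.

Final answer: '0123'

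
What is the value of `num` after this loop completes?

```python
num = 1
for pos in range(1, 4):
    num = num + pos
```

Let's trace through this code step by step.

Initialize: num = 1
Entering loop: for pos in range(1, 4):
After iteration 1: pos = 1, num = 2
After iteration 2: pos = 2, num = 4
After iteration 3: pos = 3, num = 7
Loop ends.

Final answer: 7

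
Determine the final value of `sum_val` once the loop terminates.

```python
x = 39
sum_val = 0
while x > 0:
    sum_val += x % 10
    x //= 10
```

Let's trace through this code step by step.

Initialize: x = 39
Initialize: sum_val = 0
Entering loop: while x > 0:
After iteration 1: x = 3, sum_val = 9
After iteration 2: x = 0, sum_val = 12
Loop ends.

Final answer: 12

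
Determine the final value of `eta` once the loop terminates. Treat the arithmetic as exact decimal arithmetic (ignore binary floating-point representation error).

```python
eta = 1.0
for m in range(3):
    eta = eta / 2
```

Let's trace through this code step by step.

Initialize: eta = 1.0
Entering loop: for m in range(3):
After iteration 1: m = 0, eta = 0.5
After iteration 2: m = 1, eta = 0.25
After iteration 3: m = 2, eta = 0.125
Loop ends.

Final answer: 0.125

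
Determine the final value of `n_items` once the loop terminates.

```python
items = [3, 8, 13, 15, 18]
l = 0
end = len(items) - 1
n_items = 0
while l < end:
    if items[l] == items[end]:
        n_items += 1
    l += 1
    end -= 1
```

Let's trace through this code step by step.

Initialize: items = [3, 8, 13, 15, 18]
Initialize: l = 0
Initialize: end = 4
Initialize: n_items = 0
Entering loop: while l < end:
After iteration 1: l = 1, end = 3, n_items = 0
After iteration 2: l = 2, end = 2, n_items = 0
Loop ends.

Final answer: 0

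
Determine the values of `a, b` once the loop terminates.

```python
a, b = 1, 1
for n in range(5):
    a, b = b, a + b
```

Let's trace through this code step by step.

Initialize: a = 1
Initialize: b = 1
Entering loop: for n in range(5):
After iteration 1: n = 0, a = 1, b = 2
After iteration 2: n = 1, a = 2, b = 3
After iteration 3: n = 2, a = 3, b = 5
After iteration 4: n = 3, a = 5, b = 8
After iteration 5: n = 4, a = 8, b = 13
Loop ends.

Final answer: 8, 13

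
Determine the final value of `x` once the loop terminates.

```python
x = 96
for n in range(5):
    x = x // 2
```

Let's trace through this code step by step.

Initialize: x = 96
Entering loop: for n in range(5):
After iteration 1: n = 0, x = 48
After iteration 2: n = 1, x = 24
After iteration 3: n = 2, x = 12
After iteration 4: n = 3, x = 6
After iteration 5: n = 4, x = 3
Loop ends.

Final answer: 3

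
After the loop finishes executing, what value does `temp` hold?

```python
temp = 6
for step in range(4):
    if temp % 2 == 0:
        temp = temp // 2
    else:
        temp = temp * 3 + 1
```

Let's trace through this code step by step.

Initialize: temp = 6
Entering loop: for step in range(4):
After iteration 1: step = 0, temp = 3
After iteration 2: step = 1, temp = 10
After iteration 3: step = 2, temp = 5
After iteration 4: step = 3, temp = 16
Loop ends.

Final answer: 16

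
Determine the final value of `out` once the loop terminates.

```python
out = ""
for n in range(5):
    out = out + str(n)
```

Let's trace through this code step by step.

Initialize: out = ''
Entering loop: for n in range(5):
After iteration 1: n = 0, out = '0'
After iteration 2: n = 1, out = '01'
After iteration 3: n = 2, out = '012'
After iteration 4: n = 3, out = '0123'
After iteration 5: n = 4, out = '01234'
Loop ends.

Final answer: '01234'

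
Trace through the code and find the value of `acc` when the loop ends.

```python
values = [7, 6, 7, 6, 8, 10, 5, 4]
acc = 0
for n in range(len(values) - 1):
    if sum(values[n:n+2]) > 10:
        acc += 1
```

Let's trace through this code step by step.

Initialize: values = [7, 6, 7, 6, 8, 10, 5, 4]
Initialize: acc = 0
Entering loop: for n in range(len(values) - 1):
After iteration 1: n = 0, acc = 1
After iteration 2: n = 1, acc = 2
After iteration 3: n = 2, acc = 3
After iteration 4: n = 3, acc = 4
After iteration 5: n = 4, acc = 5
After iteration 6: n = 5, acc = 6
After iteration 7: n = 6, acc = 6
Loop ends.

Final answer: 6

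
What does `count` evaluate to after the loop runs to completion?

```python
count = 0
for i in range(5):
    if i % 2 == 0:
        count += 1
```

Let's trace through this code step by step.

Initialize: count = 0
Entering loop: for i in range(5):
After iteration 1: i = 0, count = 1
After iteration 2: i = 1, count = 1
After iteration 3: i = 2, count = 2
After iteration 4: i = 3, count = 2
After iteration 5: i = 4, count = 3
Loop ends.

Final answer: 3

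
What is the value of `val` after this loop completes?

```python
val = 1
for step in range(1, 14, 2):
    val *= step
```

Let's trace through this code step by step.

Initialize: val = 1
Entering loop: for step in range(1, 14, 2):
After iteration 1: step = 1, val = 1
After iteration 2: step = 3, val = 3
After iteration 3: step = 5, val = 15
After iteration 4: step = 7, val = 105
After iteration 5: step = 9, val = 945
After iteration 6: step = 11, val = 10395
After iteration 7: step = 13, val = 135135
Loop ends.

Final answer: 135135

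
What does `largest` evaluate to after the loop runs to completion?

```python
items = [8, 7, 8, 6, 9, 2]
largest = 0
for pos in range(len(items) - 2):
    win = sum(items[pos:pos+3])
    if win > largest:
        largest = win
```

Let's trace through this code step by step.

Initialize: items = [8, 7, 8, 6, 9, 2]
Initialize: largest = 0
Entering loop: for pos in range(len(items) - 2):
After iteration 1: pos = 0, largest = 23, win = 23
After iteration 2: pos = 1, largest = 23, win = 21
After iteration 3: pos = 2, largest = 23, win = 23
After iteration 4: pos = 3, largest = 23, win = 17
Loop ends.

Final answer: 23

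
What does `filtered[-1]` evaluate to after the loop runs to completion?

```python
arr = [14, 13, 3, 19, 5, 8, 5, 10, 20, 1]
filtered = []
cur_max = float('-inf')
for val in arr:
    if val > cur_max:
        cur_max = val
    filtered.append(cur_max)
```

Let's trace through this code step by step.

Initialize: arr = [14, 13, 3, 19, 5, 8, 5, 10, 20, 1]
Initialize: filtered = []
Initialize: cur_max = -inf
Entering loop: for val in arr:
After iteration 1: val = 14, filtered = [14], cur_max = 14
After iteration 2: val = 13, filtered = [14, 14], cur_max = 14
After iteration 3: val = 3, filtered = [14, 14, 14], cur_max = 14
After iteration 4: val = 19, filtered = [14, 14, 14, 19], cur_max = 19
After iteration 5: val = 5, filtered = [14, 14, 14, 19, 19], cur_max = 19
After iteration 6: val = 8, filtered = [14, 14, 14, 19, 19, 19], cur_max = 19
After iteration 7: val = 5, filtered = [14, 14, 14, 19, 19, 19, 19], cur_max = 19
After iteration 8: val = 10, filtered = [14, 14, 14, 19, 19, 19, 19, 19], cur_max = 19
After iteration 9: val = 20, filtered = [14, 14, 14, 19, 19, 19, 19, 19, 20], cur_max = 20
After iteration 10: val = 1, filtered = [14, 14, 14, 19, 19, 19, 19, 19, 20, 20], cur_max = 20
Loop ends.
filtered[-1] = 20

Final answer: 20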